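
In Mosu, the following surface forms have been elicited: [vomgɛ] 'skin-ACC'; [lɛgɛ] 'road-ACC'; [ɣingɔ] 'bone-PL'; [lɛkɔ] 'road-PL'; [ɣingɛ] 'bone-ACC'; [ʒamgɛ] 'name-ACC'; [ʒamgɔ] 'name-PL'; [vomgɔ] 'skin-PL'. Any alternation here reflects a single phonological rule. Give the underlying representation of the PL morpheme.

/-kɔ/

The PL suffix surfaces as [-gɔ] and [-kɔ], depending on the final segment of the stem.
The ACC suffix, which begins with [g], is invariant after every stem; so [g] is not altered by any rule here.
The PL suffix is therefore /-kɔ/ underlyingly, with post-nasal voicing: voiceless stops become voiced after a nasal.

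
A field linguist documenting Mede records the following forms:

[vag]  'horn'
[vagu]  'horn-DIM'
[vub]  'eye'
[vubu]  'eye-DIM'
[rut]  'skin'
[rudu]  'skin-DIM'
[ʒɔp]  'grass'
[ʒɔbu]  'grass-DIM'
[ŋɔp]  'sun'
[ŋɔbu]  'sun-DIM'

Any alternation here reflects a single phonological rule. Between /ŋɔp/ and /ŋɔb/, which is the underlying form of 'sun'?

/ŋɔp/

The stem for 'sun' ends in [p] in [ŋɔp] but [b] in [ŋɔbu].
If /b/ were underlying and a rule turned it into [p] in isolation, 'eye' would also alternate; but it has [b] in both [vub] and [vubu].
So /p/ is underlying, and a rule of intervocalic voicing — voiceless stops become voiced between vowels — gives [b].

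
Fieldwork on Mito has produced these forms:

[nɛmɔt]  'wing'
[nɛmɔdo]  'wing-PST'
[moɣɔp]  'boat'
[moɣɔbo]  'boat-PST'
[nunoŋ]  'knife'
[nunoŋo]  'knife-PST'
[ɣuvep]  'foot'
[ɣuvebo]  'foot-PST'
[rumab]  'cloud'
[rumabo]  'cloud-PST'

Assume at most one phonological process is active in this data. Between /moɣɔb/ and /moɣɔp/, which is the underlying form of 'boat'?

/moɣɔp/

'boat' shows [p] ~ [b] at the end of the stem ([moɣɔp] vs [moɣɔbo]).
If /b/ were underlying and a rule turned it into [p] in isolation, 'cloud' would also alternate; but it has [b] in both [rumab] and [rumabo].
The alternation reflects intervocalic voicing: voiceless stops become voiced between vowels. /p/ is underlying.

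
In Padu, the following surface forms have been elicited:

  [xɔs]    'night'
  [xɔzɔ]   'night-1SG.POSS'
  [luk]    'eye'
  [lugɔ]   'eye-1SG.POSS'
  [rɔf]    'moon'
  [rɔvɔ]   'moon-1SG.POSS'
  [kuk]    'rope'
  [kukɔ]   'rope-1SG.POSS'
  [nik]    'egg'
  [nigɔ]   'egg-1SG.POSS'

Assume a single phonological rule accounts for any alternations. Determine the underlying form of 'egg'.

In [nik] and [nigɔ] the final segment of 'egg' alternates: [k] ~ [g].
Compare 'rope', with invariant [k] in [kuk] and [kukɔ]: an analysis with underlying /k/ and a rule producing [g] before the 1SG.POSS suffix would wrongly predict alternation here too.
The underlying segment must be /g/; voiced obstruents become voiceless word-finally, yielding [k] there.

/nig/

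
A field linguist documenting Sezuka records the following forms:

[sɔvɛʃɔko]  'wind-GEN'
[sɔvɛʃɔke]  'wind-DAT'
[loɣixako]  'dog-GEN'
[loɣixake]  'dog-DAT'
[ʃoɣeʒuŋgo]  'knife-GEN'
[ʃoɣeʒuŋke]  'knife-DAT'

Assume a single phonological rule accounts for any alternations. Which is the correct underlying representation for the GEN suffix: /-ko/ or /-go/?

The GEN suffix surfaces as [-go] and [-ko], depending on the final segment of the stem.
The DAT suffix, which begins with [k], is invariant after every stem; so [k] is not altered by any rule here.
So the underlying form is /-go/, and voiced stops become voiceless after a vowel.

/-go/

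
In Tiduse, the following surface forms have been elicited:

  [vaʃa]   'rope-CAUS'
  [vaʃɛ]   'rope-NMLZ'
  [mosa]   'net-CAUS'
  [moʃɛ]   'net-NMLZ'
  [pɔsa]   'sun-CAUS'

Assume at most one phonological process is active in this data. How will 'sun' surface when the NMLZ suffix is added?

The stem for 'net' ends in [s] in [mosa] but [ʃ] in [moʃɛ].
If /ʃ/ were underlying and a rule turned it into [s] before the CAUS suffix, 'rope' would also alternate; but it has [ʃ] in both [vaʃa] and [vaʃɛ].
So /s/ is underlying, and a rule of palatalization before a front vowel — /s/ becomes palato-alveolar [ʃ] before a front vowel — gives [ʃ].
The one attested form of 'sun', [pɔsa], shows underlying /pɔs/. Applying the same rule before a front vowel gives [pɔʃɛ].

[pɔʃɛ]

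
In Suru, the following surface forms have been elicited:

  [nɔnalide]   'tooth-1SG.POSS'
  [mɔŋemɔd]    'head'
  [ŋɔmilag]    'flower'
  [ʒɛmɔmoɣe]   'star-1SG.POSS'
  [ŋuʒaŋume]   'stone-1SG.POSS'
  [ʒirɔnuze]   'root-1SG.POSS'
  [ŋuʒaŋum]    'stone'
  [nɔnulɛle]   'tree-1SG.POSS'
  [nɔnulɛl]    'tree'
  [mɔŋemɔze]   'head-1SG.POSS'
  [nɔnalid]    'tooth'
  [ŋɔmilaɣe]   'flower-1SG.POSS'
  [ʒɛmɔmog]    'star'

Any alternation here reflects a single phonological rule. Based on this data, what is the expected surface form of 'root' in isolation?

'head' shows [z] ~ [d] at the end of the stem ([mɔŋemɔze] vs [mɔŋemɔd]).
If /d/ were underlying and a rule turned it into [z] before the 1SG.POSS suffix, 'tooth' would also alternate; but it has [d] in both [nɔnalide] and [nɔnalid].
The underlying segment must be /z/; voiced fricatives become stops word-finally, yielding [d] there.
From [ʒirɔnuze] the stem 'root' is /ʒirɔnuz/; word-finally this yields [ʒirɔnud].

[ʒirɔnud]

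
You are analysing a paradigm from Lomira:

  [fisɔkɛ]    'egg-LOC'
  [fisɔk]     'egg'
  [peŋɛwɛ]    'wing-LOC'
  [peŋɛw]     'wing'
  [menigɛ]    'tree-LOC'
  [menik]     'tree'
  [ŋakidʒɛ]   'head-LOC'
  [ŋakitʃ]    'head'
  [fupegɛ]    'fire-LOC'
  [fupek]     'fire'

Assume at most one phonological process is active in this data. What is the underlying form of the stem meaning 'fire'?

The root 'fire' surfaces as [fupegɛ] and [fupek], with a stem-final [g] ~ [k] alternation.
Compare 'egg', with invariant [k] in [fisɔkɛ] and [fisɔk]: an analysis with underlying /k/ and a rule producing [g] before the LOC suffix would wrongly predict alternation here too.
So /g/ is underlying, and a rule of word-final obstruent devoicing — voiced obstruents become voiceless word-finally — gives [k].
Hence 'fire' is /fupeg/ underlyingly.

/fupeg/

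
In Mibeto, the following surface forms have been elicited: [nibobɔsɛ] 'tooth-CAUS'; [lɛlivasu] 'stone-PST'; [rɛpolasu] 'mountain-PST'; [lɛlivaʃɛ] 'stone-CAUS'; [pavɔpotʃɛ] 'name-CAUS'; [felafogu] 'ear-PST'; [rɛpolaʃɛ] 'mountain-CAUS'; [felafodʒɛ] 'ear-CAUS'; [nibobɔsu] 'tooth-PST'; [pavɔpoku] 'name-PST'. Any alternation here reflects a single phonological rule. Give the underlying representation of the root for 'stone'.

/lɛlivaʃ/

'stone' shows [s] ~ [ʃ] at the end of the stem ([lɛlivasu] vs [lɛlivaʃɛ]).
The stem 'tooth' ([nibobɔsu], [nibobɔsɛ]) shows [s] unchanged in both environments, so [s] cannot be basic with [ʃ] derived before the CAUS suffix.
The underlying segment must be /ʃ/; palato-alveolar /tʃ/, /dʒ/ and /ʃ/ become [k], [g] and [s] when no front vowel follows, yielding [s] there.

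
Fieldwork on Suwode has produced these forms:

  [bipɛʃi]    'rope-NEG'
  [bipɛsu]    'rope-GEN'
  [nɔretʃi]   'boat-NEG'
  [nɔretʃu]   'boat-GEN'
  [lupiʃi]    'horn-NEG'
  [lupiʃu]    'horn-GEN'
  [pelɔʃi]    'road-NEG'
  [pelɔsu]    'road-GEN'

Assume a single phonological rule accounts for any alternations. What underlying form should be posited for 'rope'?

/bipɛs/

In [bipɛʃi] and [bipɛsu] the final segment of 'rope' alternates: [ʃ] ~ [s].
If /ʃ/ were underlying and a rule turned it into [s] before the GEN suffix, 'horn' would also alternate; but it has [ʃ] in both [lupiʃi] and [lupiʃu].
The underlying segment must be /s/; /s/ becomes palato-alveolar [ʃ] before a front vowel, yielding [ʃ] there.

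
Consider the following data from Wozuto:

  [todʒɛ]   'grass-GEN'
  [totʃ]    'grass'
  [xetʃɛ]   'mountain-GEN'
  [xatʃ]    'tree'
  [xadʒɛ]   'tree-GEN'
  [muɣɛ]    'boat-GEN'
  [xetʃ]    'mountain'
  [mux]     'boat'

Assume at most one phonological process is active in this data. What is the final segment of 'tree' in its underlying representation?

/dʒ/

'tree' shows [dʒ] ~ [tʃ] at the end of the stem ([xadʒɛ] vs [xatʃ]).
If /tʃ/ were underlying and a rule turned it into [dʒ] before the GEN suffix, 'mountain' would also alternate; but it has [tʃ] in both [xetʃɛ] and [xetʃ].
The alternation reflects word-final obstruent devoicing: voiced obstruents become voiceless word-finally. /dʒ/ is underlying.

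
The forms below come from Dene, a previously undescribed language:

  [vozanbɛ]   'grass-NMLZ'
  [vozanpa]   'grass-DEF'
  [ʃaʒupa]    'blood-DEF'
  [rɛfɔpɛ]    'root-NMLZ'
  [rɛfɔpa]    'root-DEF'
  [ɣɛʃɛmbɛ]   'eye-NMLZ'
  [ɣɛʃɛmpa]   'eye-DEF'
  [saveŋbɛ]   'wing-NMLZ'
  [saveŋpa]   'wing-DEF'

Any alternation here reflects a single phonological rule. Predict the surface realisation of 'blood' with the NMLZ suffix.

The NMLZ suffix surfaces as [-bɛ] and [-pɛ], depending on the final segment of the stem.
The DEF suffix, which begins with [p], is invariant after every stem; so [p] is not altered by any rule here.
The NMLZ suffix is therefore /-bɛ/ underlyingly, with post-vocalic devoicing: voiced stops become voiceless after a vowel.
After 'blood', which ends in a vowel, the suffix surfaces as [-pɛ], giving [ʃaʒupɛ].

[ʃaʒupɛ]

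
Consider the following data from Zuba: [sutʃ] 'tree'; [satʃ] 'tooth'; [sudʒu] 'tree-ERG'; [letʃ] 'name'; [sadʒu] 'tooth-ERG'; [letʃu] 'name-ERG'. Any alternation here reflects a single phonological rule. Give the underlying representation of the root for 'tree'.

In [sudʒu] and [sutʃ] the final segment of 'tree' alternates: [dʒ] ~ [tʃ].
But 'name' keeps [tʃ] in both environments ([letʃu], [letʃ]), so there is no rule changing /tʃ/ to [dʒ] before the ERG suffix.
Therefore /dʒ/ is basic and [tʃ] is derived by word-final obstruent devoicing (voiced obstruents become voiceless word-finally).
So 'tree' = /sudʒ/.

/sudʒ/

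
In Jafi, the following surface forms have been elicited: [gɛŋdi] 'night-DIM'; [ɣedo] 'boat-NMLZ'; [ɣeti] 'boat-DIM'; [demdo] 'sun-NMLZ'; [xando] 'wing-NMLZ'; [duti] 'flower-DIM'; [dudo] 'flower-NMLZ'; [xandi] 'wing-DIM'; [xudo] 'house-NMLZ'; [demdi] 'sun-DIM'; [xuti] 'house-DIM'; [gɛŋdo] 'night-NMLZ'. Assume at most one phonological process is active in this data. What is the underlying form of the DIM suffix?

The DIM suffix surfaces as [-di] and [-ti], depending on the final segment of the stem.
By contrast the NMLZ suffix keeps its initial [d] throughout — that segment must be underlying.
So the underlying form is /-ti/, and voiceless stops become voiced after a nasal.

/-ti/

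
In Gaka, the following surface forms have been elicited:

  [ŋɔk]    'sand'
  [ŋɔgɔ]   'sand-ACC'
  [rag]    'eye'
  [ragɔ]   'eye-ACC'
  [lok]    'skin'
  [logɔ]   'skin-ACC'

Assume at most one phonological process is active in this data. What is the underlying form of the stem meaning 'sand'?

/ŋɔk/

The root 'sand' surfaces as [ŋɔk] and [ŋɔgɔ], with a stem-final [k] ~ [g] alternation.
But 'eye' keeps [g] in both environments ([rag], [ragɔ]), so there is no rule changing /g/ to [k] in isolation.
So /k/ is underlying, and a rule of intervocalic voicing — voiceless stops become voiced between vowels — gives [g].
Hence 'sand' is /ŋɔk/ underlyingly.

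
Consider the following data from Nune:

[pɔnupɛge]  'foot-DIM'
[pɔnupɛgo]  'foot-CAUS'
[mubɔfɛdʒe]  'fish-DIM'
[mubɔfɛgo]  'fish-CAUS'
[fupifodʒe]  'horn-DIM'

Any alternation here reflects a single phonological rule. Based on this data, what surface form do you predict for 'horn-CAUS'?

[fupifogo]

The root 'fish' surfaces as [mubɔfɛdʒe] and [mubɔfɛgo], with a stem-final [dʒ] ~ [g] alternation.
Compare 'foot', with invariant [g] in [pɔnupɛge] and [pɔnupɛgo]: an analysis with underlying /g/ and a rule producing [dʒ] before the DIM suffix would wrongly predict alternation here too.
So /dʒ/ is underlying, and a rule of depalatalization — palato-alveolar /dʒ/ becomes [g] when no front vowel follows — gives [g].
The one attested form of 'horn', [fupifodʒe], shows underlying /fupifodʒ/. Applying the same rule when no front vowel follows gives [fupifogo].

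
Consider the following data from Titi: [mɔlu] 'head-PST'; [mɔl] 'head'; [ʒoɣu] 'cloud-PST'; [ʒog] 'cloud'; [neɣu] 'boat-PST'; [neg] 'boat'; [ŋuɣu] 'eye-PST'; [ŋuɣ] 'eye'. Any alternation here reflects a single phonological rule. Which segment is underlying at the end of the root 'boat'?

'boat' shows [ɣ] ~ [g] at the end of the stem ([neɣu] vs [neg]).
But 'eye' keeps [ɣ] in both environments ([ŋuɣu], [ŋuɣ]), so there is no rule changing /ɣ/ to [g] in isolation.
Therefore /g/ is basic and [ɣ] is derived by intervocalic spirantization (voiced stops become fricatives between vowels).

/g/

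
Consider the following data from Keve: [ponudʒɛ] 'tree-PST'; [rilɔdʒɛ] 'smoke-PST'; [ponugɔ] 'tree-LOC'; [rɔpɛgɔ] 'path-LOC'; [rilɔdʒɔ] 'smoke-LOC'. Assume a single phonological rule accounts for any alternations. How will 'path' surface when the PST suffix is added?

[rɔpɛdʒɛ]

The root 'tree' surfaces as [ponudʒɛ] and [ponugɔ], with a stem-final [dʒ] ~ [g] alternation.
Compare 'smoke', with invariant [dʒ] in [rilɔdʒɛ] and [rilɔdʒɔ]: an analysis with underlying /dʒ/ and a rule producing [g] before the LOC suffix would wrongly predict alternation here too.
The underlying segment must be /g/; /g/ becomes palato-alveolar [dʒ] before a front vowel, yielding [dʒ] there.
The one attested form of 'path', [rɔpɛgɔ], shows underlying /rɔpɛg/. Applying the same rule before a front vowel gives [rɔpɛdʒɛ].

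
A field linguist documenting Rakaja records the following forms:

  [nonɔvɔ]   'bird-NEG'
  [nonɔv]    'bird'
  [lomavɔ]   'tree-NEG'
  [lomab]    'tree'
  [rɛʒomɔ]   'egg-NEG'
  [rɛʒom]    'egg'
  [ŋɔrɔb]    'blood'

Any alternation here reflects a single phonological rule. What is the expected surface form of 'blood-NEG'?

[ŋɔrɔvɔ]

The stem for 'tree' ends in [v] in [lomavɔ] but [b] in [lomab].
The stem 'bird' ([nonɔvɔ], [nonɔv]) shows [v] unchanged in both environments, so [v] cannot be basic with [b] derived in isolation.
The underlying segment must be /b/; voiced stops become fricatives between vowels, yielding [v] there.
The one attested form of 'blood', [ŋɔrɔb], shows underlying /ŋɔrɔb/. Applying the same rule between vowels gives [ŋɔrɔvɔ].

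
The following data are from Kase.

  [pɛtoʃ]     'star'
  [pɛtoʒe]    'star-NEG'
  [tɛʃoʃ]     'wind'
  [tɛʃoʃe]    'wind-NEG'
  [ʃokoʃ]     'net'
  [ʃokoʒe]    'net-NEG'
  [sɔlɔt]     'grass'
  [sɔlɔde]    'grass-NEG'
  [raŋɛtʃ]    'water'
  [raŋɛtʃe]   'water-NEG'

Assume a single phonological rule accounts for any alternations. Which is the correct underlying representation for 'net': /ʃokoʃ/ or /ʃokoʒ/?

/ʃokoʒ/

The stem for 'net' ends in [ʃ] in [ʃokoʃ] but [ʒ] in [ʃokoʒe].
Compare 'wind', with invariant [ʃ] in [tɛʃoʃ] and [tɛʃoʃe]: an analysis with underlying /ʃ/ and a rule producing [ʒ] before the NEG suffix would wrongly predict alternation here too.
So /ʒ/ is underlying, and a rule of word-final obstruent devoicing — voiced obstruents become voiceless word-finally — gives [ʃ].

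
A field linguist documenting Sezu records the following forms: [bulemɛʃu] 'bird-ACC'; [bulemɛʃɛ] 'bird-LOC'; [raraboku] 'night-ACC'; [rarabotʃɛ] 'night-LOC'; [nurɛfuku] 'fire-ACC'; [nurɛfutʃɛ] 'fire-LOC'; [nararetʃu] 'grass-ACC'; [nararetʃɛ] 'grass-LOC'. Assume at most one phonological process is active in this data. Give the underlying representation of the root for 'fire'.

/nurɛfuk/

'fire' shows [k] ~ [tʃ] at the end of the stem ([nurɛfuku] vs [nurɛfutʃɛ]).
But 'grass' keeps [tʃ] in both environments ([nararetʃu], [nararetʃɛ]), so there is no rule changing /tʃ/ to [k] before the ACC suffix.
So /k/ is underlying, and a rule of palatalization before a front vowel — /k/ becomes palato-alveolar [tʃ] before a front vowel — gives [tʃ].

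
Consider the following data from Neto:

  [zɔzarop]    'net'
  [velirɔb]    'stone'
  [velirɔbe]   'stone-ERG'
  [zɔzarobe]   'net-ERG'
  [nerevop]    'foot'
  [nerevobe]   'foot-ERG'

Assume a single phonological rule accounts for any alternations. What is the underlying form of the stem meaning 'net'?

In [zɔzarop] and [zɔzarobe] the final segment of 'net' alternates: [p] ~ [b].
Compare 'stone', with invariant [b] in [velirɔb] and [velirɔbe]: an analysis with underlying /b/ and a rule producing [p] in isolation would wrongly predict alternation here too.
The alternation reflects intervocalic voicing: voiceless stops become voiced between vowels. /p/ is underlying.
So 'net' = /zɔzarop/.

/zɔzarop/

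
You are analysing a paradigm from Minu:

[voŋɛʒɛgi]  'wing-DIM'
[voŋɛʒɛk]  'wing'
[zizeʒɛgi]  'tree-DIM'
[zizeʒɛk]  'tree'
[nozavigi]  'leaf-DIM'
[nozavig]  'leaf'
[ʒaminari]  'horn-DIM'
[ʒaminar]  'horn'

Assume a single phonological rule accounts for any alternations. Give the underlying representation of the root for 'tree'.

/zizeʒɛk/

The root 'tree' surfaces as [zizeʒɛgi] and [zizeʒɛk], with a stem-final [g] ~ [k] alternation.
But 'leaf' keeps [g] in both environments ([nozavigi], [nozavig]), so there is no rule changing /g/ to [k] in isolation.
So /k/ is underlying, and a rule of intervocalic voicing — voiceless stops become voiced between vowels — gives [g].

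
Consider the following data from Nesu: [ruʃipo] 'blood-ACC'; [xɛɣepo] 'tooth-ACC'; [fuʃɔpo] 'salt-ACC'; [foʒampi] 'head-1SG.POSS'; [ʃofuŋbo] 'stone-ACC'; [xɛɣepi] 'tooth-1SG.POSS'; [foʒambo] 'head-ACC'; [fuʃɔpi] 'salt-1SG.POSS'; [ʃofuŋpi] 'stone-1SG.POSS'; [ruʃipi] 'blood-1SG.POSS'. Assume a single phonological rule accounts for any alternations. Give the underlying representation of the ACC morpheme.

The ACC suffix surfaces as [-bo] and [-po], depending on the final segment of the stem.
By contrast the 1SG.POSS suffix keeps its initial [p] throughout — that segment must be underlying.
The ACC suffix is therefore /-bo/ underlyingly, with post-vocalic devoicing: voiced stops become voiceless after a vowel.

/-bo/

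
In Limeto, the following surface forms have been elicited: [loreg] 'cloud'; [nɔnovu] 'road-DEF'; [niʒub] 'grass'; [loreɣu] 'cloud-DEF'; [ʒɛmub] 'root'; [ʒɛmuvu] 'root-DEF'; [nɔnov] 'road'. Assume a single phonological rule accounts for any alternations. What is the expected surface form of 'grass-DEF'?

[niʒuvu]

The stem for 'root' ends in [b] in [ʒɛmub] but [v] in [ʒɛmuvu].
Compare 'road', with invariant [v] in [nɔnov] and [nɔnovu]: an analysis with underlying /v/ and a rule producing [b] in isolation would wrongly predict alternation here too.
The alternation reflects intervocalic spirantization: voiced stops become fricatives between vowels. /b/ is underlying.
From [niʒub] the stem 'grass' is /niʒub/; between vowels this yields [niʒuvu].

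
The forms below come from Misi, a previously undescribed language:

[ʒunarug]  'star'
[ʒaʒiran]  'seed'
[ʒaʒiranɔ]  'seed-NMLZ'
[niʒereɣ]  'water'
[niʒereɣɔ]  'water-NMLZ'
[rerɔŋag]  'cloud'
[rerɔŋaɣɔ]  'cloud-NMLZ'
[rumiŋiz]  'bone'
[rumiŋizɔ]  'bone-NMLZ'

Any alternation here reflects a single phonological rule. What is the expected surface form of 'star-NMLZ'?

The stem for 'cloud' ends in [g] in [rerɔŋag] but [ɣ] in [rerɔŋaɣɔ].
The stem 'water' ([niʒereɣ], [niʒereɣɔ]) shows [ɣ] unchanged in both environments, so [ɣ] cannot be basic with [g] derived in isolation.
So /g/ is underlying, and a rule of intervocalic spirantization — voiced stops become fricatives between vowels — gives [ɣ].
The one attested form of 'star', [ʒunarug], shows underlying /ʒunarug/. Applying the same rule between vowels gives [ʒunaruɣɔ].

[ʒunaruɣɔ]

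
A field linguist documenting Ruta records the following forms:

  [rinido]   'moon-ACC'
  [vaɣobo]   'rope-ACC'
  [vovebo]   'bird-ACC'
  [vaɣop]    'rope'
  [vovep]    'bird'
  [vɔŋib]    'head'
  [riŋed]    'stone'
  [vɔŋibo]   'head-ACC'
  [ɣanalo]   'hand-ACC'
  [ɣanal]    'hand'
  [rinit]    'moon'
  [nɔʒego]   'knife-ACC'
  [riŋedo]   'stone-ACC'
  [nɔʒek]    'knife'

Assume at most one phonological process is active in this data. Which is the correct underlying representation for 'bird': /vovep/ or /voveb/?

In [vovep] and [vovebo] the final segment of 'bird' alternates: [p] ~ [b].
The stem 'head' ([vɔŋib], [vɔŋibo]) shows [b] unchanged in both environments, so [b] cannot be basic with [p] derived in isolation.
The alternation reflects intervocalic voicing: voiceless stops become voiced between vowels. /p/ is underlying.

/vovep/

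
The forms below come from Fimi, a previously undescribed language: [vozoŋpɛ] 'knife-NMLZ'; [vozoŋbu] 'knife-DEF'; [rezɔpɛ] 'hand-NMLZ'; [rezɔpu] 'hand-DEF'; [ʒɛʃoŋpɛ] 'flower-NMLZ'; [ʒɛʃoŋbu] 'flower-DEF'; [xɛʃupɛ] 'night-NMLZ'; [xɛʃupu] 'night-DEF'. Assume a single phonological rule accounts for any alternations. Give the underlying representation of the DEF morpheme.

/-bu/

The DEF suffix surfaces as [-bu] and [-pu], depending on the final segment of the stem.
The NMLZ suffix, which begins with [p], is invariant after every stem; so [p] is not altered by any rule here.
So the underlying form is /-bu/, and voiced stops become voiceless after a vowel.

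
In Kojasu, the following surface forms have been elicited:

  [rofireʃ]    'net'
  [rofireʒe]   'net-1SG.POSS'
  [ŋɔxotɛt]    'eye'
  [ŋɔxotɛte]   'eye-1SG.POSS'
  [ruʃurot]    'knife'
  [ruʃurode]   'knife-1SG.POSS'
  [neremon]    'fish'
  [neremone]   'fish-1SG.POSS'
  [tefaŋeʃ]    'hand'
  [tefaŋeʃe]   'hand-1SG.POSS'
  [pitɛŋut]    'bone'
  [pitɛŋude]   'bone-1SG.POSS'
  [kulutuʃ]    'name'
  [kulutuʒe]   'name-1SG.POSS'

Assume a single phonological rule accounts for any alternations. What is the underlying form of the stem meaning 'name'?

/kulutuʒ/

The root 'name' surfaces as [kulutuʃ] and [kulutuʒe], with a stem-final [ʃ] ~ [ʒ] alternation.
But 'hand' keeps [ʃ] in both environments ([tefaŋeʃ], [tefaŋeʃe]), so there is no rule changing /ʃ/ to [ʒ] before the 1SG.POSS suffix.
Therefore /ʒ/ is basic and [ʃ] is derived by word-final obstruent devoicing (voiced obstruents become voiceless word-finally).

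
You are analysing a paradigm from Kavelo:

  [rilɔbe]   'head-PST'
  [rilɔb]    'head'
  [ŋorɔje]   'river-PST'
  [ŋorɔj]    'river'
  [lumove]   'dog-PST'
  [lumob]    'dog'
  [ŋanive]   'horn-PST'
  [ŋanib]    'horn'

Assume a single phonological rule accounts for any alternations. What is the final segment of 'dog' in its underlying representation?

/v/

The stem for 'dog' ends in [v] in [lumove] but [b] in [lumob].
If /b/ were underlying and a rule turned it into [v] before the PST suffix, 'head' would also alternate; but it has [b] in both [rilɔbe] and [rilɔb].
So /v/ is underlying, and a rule of word-final hardening — voiced fricatives become stops word-finally — gives [b].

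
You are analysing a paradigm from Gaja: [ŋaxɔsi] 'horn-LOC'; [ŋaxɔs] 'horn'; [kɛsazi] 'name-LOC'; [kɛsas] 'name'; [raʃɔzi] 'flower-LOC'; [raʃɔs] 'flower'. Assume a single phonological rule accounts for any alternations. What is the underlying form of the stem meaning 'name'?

/kɛsaz/

In [kɛsazi] and [kɛsas] the final segment of 'name' alternates: [z] ~ [s].
The stem 'horn' ([ŋaxɔsi], [ŋaxɔs]) shows [s] unchanged in both environments, so [s] cannot be basic with [z] derived before the LOC suffix.
The alternation reflects word-final obstruent devoicing: voiced obstruents become voiceless word-finally. /z/ is underlying.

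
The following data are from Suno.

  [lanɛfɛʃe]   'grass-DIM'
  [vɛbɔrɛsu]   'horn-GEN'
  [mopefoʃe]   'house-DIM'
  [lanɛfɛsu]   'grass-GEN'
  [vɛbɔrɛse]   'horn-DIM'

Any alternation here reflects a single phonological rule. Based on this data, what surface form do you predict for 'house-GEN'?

'grass' shows [s] ~ [ʃ] at the end of the stem ([lanɛfɛsu] vs [lanɛfɛʃe]).
The stem 'horn' ([vɛbɔrɛsu], [vɛbɔrɛse]) shows [s] unchanged in both environments, so [s] cannot be basic with [ʃ] derived before the DIM suffix.
So /ʃ/ is underlying, and a rule of depalatalization — palato-alveolar /ʃ/ becomes [s] when no front vowel follows — gives [s].
The one attested form of 'house', [mopefoʃe], shows underlying /mopefoʃ/. Applying the same rule when no front vowel follows gives [mopefosu].

[mopefosu]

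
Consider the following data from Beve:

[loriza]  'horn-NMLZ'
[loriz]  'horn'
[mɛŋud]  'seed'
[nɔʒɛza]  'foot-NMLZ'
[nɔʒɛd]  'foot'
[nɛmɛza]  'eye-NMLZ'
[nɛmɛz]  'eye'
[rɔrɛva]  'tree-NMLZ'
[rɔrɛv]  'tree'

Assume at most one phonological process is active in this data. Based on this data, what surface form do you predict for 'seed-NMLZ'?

[mɛŋuza]

The root 'foot' surfaces as [nɔʒɛza] and [nɔʒɛd], with a stem-final [z] ~ [d] alternation.
Compare 'eye', with invariant [z] in [nɛmɛza] and [nɛmɛz]: an analysis with underlying /z/ and a rule producing [d] in isolation would wrongly predict alternation here too.
So /d/ is underlying, and a rule of intervocalic spirantization — voiced stops become fricatives between vowels — gives [z].
From [mɛŋud] the stem 'seed' is /mɛŋud/; between vowels this yields [mɛŋuza].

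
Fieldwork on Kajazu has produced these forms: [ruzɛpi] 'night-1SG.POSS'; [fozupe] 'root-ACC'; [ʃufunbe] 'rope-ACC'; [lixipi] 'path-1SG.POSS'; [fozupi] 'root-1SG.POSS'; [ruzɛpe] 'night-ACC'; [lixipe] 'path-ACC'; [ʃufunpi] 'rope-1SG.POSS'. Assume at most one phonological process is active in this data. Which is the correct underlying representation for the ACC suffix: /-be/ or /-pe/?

The ACC morpheme has two allomorphs, [-be] and [-pe].
The 1SG.POSS suffix, which begins with [p], is invariant after every stem; so [p] is not altered by any rule here.
So the underlying form is /-be/, and voiced stops become voiceless after a vowel.

/-be/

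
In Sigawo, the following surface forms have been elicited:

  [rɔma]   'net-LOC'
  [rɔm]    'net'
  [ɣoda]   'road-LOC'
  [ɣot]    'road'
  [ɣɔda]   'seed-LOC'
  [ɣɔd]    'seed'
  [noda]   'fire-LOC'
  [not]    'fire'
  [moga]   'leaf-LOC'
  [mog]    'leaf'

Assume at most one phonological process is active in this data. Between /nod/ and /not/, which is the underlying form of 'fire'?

/not/

The stem for 'fire' ends in [d] in [noda] but [t] in [not].
Compare 'seed', with invariant [d] in [ɣɔda] and [ɣɔd]: an analysis with underlying /d/ and a rule producing [t] in isolation would wrongly predict alternation here too.
The alternation reflects intervocalic voicing: voiceless stops become voiced between vowels. /t/ is underlying.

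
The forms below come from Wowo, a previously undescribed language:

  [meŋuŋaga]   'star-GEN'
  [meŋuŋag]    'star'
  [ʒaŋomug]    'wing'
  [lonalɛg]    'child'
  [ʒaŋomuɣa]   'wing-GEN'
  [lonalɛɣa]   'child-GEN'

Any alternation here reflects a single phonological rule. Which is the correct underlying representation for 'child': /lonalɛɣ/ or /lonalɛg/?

'child' shows [ɣ] ~ [g] at the end of the stem ([lonalɛɣa] vs [lonalɛg]).
The stem 'star' ([meŋuŋaga], [meŋuŋag]) shows [g] unchanged in both environments, so [g] cannot be basic with [ɣ] derived before the GEN suffix.
Therefore /ɣ/ is basic and [g] is derived by word-final hardening (voiced fricatives become stops word-finally).

/lonalɛɣ/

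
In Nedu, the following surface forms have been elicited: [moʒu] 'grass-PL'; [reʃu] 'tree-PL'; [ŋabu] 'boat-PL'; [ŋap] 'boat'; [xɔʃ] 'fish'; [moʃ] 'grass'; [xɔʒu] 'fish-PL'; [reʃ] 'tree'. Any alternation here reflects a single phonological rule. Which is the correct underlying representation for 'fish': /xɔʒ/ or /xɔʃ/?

/xɔʒ/

'fish' shows [ʃ] ~ [ʒ] at the end of the stem ([xɔʃ] vs [xɔʒu]).
But 'tree' keeps [ʃ] in both environments ([reʃ], [reʃu]), so there is no rule changing /ʃ/ to [ʒ] before the PL suffix.
The alternation reflects word-final obstruent devoicing: voiced obstruents become voiceless word-finally. /ʒ/ is underlying.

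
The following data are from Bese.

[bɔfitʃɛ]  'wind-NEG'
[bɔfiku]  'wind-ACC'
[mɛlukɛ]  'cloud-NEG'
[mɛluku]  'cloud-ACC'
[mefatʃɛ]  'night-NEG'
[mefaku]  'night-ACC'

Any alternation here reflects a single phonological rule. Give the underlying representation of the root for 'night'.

In [mefatʃɛ] and [mefaku] the final segment of 'night' alternates: [tʃ] ~ [k].
Compare 'cloud', with invariant [k] in [mɛlukɛ] and [mɛluku]: an analysis with underlying /k/ and a rule producing [tʃ] before the NEG suffix would wrongly predict alternation here too.
The alternation reflects depalatalization: palato-alveolar /tʃ/ becomes [k] when no front vowel follows. /tʃ/ is underlying.

/mefatʃ/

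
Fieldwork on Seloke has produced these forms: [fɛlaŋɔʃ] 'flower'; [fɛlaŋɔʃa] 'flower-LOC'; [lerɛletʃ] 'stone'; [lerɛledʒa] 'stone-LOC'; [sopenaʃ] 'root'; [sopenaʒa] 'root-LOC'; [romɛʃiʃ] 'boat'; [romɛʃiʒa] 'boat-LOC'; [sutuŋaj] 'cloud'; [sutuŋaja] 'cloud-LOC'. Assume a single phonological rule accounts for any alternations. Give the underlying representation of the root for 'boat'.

/romɛʃiʒ/

In [romɛʃiʃ] and [romɛʃiʒa] the final segment of 'boat' alternates: [ʃ] ~ [ʒ].
The stem 'flower' ([fɛlaŋɔʃ], [fɛlaŋɔʃa]) shows [ʃ] unchanged in both environments, so [ʃ] cannot be basic with [ʒ] derived before the LOC suffix.
The underlying segment must be /ʒ/; voiced obstruents become voiceless word-finally, yielding [ʃ] there.
So 'boat' = /romɛʃiʒ/.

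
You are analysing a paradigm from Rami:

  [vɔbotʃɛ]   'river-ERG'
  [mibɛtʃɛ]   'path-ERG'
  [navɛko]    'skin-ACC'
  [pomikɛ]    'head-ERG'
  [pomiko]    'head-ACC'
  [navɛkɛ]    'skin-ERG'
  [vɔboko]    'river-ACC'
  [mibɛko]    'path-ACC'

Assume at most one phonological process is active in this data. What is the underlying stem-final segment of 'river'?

/tʃ/

In [vɔboko] and [vɔbotʃɛ] the final segment of 'river' alternates: [k] ~ [tʃ].
The stem 'head' ([pomiko], [pomikɛ]) shows [k] unchanged in both environments, so [k] cannot be basic with [tʃ] derived before the ERG suffix.
So /tʃ/ is underlying, and a rule of depalatalization — palato-alveolar /tʃ/ becomes [k] when no front vowel follows — gives [k].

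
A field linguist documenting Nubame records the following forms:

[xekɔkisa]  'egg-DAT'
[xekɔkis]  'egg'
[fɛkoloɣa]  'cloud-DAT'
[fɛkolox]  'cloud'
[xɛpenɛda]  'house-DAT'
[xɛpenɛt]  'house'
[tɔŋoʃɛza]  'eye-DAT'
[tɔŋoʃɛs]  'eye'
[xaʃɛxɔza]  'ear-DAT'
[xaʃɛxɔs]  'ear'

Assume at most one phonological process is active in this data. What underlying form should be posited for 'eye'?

/tɔŋoʃɛz/

The root 'eye' surfaces as [tɔŋoʃɛza] and [tɔŋoʃɛs], with a stem-final [z] ~ [s] alternation.
The stem 'egg' ([xekɔkisa], [xekɔkis]) shows [s] unchanged in both environments, so [s] cannot be basic with [z] derived before the DAT suffix.
So /z/ is underlying, and a rule of word-final obstruent devoicing — voiced obstruents become voiceless word-finally — gives [s].
So 'eye' = /tɔŋoʃɛz/.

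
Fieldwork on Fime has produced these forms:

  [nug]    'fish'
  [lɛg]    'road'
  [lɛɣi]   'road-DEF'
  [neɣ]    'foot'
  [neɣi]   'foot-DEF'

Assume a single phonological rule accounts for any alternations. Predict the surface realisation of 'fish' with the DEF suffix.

In [lɛg] and [lɛɣi] the final segment of 'road' alternates: [g] ~ [ɣ].
The stem 'foot' ([neɣ], [neɣi]) shows [ɣ] unchanged in both environments, so [ɣ] cannot be basic with [g] derived in isolation.
So /g/ is underlying, and a rule of intervocalic spirantization — voiced stops become fricatives between vowels — gives [ɣ].
The one attested form of 'fish', [nug], shows underlying /nug/. Applying the same rule between vowels gives [nuɣi].

[nuɣi]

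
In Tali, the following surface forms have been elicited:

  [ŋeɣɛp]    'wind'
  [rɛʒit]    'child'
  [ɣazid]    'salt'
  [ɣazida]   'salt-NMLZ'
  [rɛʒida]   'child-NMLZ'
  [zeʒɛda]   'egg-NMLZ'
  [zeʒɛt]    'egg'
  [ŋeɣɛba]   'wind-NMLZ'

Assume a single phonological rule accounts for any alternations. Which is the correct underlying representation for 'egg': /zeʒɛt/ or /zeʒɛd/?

/zeʒɛt/

In [zeʒɛda] and [zeʒɛt] the final segment of 'egg' alternates: [d] ~ [t].
If /d/ were underlying and a rule turned it into [t] in isolation, 'salt' would also alternate; but it has [d] in both [ɣazida] and [ɣazid].
The alternation reflects intervocalic voicing: voiceless stops become voiced between vowels. /t/ is underlying.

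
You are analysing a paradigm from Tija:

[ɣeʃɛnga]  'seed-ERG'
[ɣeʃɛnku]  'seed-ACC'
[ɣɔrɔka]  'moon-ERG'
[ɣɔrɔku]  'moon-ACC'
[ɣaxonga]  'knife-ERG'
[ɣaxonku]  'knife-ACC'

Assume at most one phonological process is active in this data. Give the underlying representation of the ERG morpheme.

The ERG suffix surfaces as [-ga] and [-ka], depending on the final segment of the stem.
The ACC suffix, which begins with [k], is invariant after every stem; so [k] is not altered by any rule here.
So the underlying form is /-ga/, and voiced stops become voiceless after a vowel.

/-ga/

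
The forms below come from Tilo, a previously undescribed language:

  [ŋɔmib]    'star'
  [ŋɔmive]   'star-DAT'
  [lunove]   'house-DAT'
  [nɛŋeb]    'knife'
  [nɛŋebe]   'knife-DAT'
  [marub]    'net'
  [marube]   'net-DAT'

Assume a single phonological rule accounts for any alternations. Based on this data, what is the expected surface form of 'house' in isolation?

The stem for 'star' ends in [b] in [ŋɔmib] but [v] in [ŋɔmive].
If /b/ were underlying and a rule turned it into [v] before the DAT suffix, 'net' would also alternate; but it has [b] in both [marub] and [marube].
Therefore /v/ is basic and [b] is derived by word-final hardening (voiced fricatives become stops word-finally).
The one attested form of 'house', [lunove], shows underlying /lunov/. Applying the same rule word-finally gives [lunob].

[lunob]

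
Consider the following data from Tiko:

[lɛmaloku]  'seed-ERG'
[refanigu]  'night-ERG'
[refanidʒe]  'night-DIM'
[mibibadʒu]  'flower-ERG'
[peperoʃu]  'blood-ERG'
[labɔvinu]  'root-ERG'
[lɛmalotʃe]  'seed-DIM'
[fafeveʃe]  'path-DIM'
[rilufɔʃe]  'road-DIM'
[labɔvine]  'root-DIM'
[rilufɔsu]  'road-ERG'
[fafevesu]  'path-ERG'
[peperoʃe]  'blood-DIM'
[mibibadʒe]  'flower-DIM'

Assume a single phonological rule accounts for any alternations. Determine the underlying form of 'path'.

/fafeves/

'path' shows [ʃ] ~ [s] at the end of the stem ([fafeveʃe] vs [fafevesu]).
Compare 'blood', with invariant [ʃ] in [peperoʃe] and [peperoʃu]: an analysis with underlying /ʃ/ and a rule producing [s] before the ERG suffix would wrongly predict alternation here too.
So /s/ is underlying, and a rule of palatalization before a front vowel — /k/, /g/ and /s/ become palato-alveolar [tʃ], [dʒ] and [ʃ] before a front vowel — gives [ʃ].
So 'path' = /fafeves/.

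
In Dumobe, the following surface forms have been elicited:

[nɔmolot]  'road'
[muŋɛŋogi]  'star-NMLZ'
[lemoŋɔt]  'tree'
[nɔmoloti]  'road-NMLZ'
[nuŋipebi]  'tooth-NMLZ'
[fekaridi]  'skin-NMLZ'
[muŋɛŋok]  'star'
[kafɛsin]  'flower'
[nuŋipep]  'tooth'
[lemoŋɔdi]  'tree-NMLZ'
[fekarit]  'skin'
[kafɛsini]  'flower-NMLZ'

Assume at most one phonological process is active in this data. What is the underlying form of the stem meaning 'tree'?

/lemoŋɔd/

The stem for 'tree' ends in [d] in [lemoŋɔdi] but [t] in [lemoŋɔt].
If /t/ were underlying and a rule turned it into [d] before the NMLZ suffix, 'road' would also alternate; but it has [t] in both [nɔmoloti] and [nɔmolot].
The underlying segment must be /d/; voiced obstruents become voiceless word-finally, yielding [t] there.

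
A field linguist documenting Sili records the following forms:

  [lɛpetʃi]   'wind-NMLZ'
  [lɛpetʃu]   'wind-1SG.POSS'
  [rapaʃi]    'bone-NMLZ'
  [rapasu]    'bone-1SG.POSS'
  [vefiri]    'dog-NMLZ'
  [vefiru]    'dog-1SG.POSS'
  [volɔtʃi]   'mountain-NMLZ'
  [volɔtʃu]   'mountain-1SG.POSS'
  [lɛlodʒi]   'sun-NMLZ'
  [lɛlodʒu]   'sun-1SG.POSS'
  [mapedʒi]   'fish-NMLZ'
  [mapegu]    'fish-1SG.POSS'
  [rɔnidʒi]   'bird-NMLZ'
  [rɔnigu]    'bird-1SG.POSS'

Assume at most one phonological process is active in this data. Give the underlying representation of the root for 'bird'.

/rɔnig/

The root 'bird' surfaces as [rɔnidʒi] and [rɔnigu], with a stem-final [dʒ] ~ [g] alternation.
The stem 'sun' ([lɛlodʒi], [lɛlodʒu]) shows [dʒ] unchanged in both environments, so [dʒ] cannot be basic with [g] derived before the 1SG.POSS suffix.
Therefore /g/ is basic and [dʒ] is derived by palatalization before a front vowel (/g/ and /s/ become palato-alveolar [dʒ] and [ʃ] before a front vowel).
So 'bird' = /rɔnig/.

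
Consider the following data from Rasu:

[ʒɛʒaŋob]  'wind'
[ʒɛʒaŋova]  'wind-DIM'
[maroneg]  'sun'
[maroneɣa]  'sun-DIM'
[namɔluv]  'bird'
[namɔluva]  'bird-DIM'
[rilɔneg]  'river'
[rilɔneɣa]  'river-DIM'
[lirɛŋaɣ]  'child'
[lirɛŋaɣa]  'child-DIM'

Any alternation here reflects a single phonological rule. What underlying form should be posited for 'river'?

/rilɔneg/

'river' shows [g] ~ [ɣ] at the end of the stem ([rilɔneg] vs [rilɔneɣa]).
If /ɣ/ were underlying and a rule turned it into [g] in isolation, 'child' would also alternate; but it has [ɣ] in both [lirɛŋaɣ] and [lirɛŋaɣa].
The underlying segment must be /g/; voiced stops become fricatives between vowels, yielding [ɣ] there.
The underlying form of 'river' is therefore /rilɔneg/.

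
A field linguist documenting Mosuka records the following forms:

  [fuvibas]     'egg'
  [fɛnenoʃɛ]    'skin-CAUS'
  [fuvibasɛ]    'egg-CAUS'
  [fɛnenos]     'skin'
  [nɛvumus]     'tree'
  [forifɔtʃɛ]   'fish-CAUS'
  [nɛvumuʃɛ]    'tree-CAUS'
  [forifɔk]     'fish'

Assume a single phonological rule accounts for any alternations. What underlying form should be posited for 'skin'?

The root 'skin' surfaces as [fɛnenos] and [fɛnenoʃɛ], with a stem-final [s] ~ [ʃ] alternation.
If /s/ were underlying and a rule turned it into [ʃ] before the CAUS suffix, 'egg' would also alternate; but it has [s] in both [fuvibas] and [fuvibasɛ].
So /ʃ/ is underlying, and a rule of depalatalization — palato-alveolar /tʃ/ and /ʃ/ become [k] and [s] when no front vowel follows — gives [s].
The underlying form of 'skin' is therefore /fɛnenoʃ/.

/fɛnenoʃ/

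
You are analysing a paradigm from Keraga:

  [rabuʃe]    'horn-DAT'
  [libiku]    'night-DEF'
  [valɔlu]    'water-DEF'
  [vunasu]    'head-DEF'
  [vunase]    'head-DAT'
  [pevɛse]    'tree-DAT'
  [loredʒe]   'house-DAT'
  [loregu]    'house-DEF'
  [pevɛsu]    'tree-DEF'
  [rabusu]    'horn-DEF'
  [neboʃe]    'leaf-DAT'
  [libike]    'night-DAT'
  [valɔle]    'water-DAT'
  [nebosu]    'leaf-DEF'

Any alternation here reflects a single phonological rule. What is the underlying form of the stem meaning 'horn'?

The stem for 'horn' ends in [ʃ] in [rabuʃe] but [s] in [rabusu].
The stem 'head' ([vunase], [vunasu]) shows [s] unchanged in both environments, so [s] cannot be basic with [ʃ] derived before the DAT suffix.
The alternation reflects depalatalization: palato-alveolar /dʒ/ and /ʃ/ become [g] and [s] when no front vowel follows. /ʃ/ is underlying.

/rabuʃ/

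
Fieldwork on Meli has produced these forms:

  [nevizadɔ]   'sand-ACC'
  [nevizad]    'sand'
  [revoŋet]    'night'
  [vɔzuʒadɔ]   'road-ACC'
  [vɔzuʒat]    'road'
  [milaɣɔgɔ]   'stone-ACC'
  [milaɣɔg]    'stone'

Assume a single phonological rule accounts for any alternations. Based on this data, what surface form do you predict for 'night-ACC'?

The stem for 'road' ends in [d] in [vɔzuʒadɔ] but [t] in [vɔzuʒat].
But 'sand' keeps [d] in both environments ([nevizadɔ], [nevizad]), so there is no rule changing /d/ to [t] in isolation.
Therefore /t/ is basic and [d] is derived by intervocalic voicing (voiceless stops become voiced between vowels).
The one attested form of 'night', [revoŋet], shows underlying /revoŋet/. Applying the same rule between vowels gives [revoŋedɔ].

[revoŋedɔ]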